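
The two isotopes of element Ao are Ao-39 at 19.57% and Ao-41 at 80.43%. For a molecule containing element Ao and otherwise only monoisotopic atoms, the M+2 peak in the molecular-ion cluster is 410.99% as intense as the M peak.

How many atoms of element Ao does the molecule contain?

1

With n Ao atoms, P(M+2)/P(M) = C(n,1)·p^(n−1)q / p^n = n·q/p = n · 0.8043/0.1957.
n = 4.1099 × 0.1957/0.8043 = 1.00 ≈ 1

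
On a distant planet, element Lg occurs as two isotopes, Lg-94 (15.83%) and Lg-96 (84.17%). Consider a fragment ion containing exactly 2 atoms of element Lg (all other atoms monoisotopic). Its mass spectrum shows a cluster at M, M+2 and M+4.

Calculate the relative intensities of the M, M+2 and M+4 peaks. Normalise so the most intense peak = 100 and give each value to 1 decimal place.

The 2 Lg atoms are independent, so intensities follow the terms of (0.1583 + 0.8417)^2.
P(M) = 0.1583^2 = 0.025059
P(M+2) = 2 × 0.1583^1 × 0.8417^1 = 0.266482
P(M+4) = 0.8417^2 = 0.708459
The M+4 peak is largest (0.708459); scaling to 100 gives 3.5 : 37.6 : 100.0.

3.5 : 37.6 : 100.0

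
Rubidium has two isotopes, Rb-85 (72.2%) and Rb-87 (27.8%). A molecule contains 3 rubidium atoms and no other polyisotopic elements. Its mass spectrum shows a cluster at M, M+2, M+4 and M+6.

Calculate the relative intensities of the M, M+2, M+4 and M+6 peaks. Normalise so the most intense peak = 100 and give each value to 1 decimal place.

The 3 Rb atoms are independent, so intensities follow the terms of (0.722 + 0.278)^3.
P(M) = 0.722^3 = 0.376367
P(M+2) = 3 × 0.722^2 × 0.278^1 = 0.434751
P(M+4) = 3 × 0.722^1 × 0.278^2 = 0.167397
P(M+6) = 0.278^3 = 0.021485
The M+2 peak is largest (0.434751); scaling to 100 gives 86.6 : 100.0 : 38.5 : 4.9.

86.6 : 100.0 : 38.5 : 4.9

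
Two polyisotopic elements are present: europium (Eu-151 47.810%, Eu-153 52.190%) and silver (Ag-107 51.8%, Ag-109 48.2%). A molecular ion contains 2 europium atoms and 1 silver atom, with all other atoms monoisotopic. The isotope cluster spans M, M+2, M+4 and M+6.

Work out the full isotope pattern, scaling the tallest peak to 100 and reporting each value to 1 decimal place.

Europium pattern (n=2): 0.22857961 : 0.49904078 : 0.27237961
Silver pattern (n=1): 0.5180 : 0.4820
Convolve the two distributions (both contribute in 2-u steps):
  M: 0.22857961×0.5180 = 0.118404
  M+2: 0.22857961×0.4820 + 0.49904078×0.5180 = 0.368678
  M+4: 0.49904078×0.4820 + 0.27237961×0.5180 = 0.381630
  M+6: 0.27237961×0.4820 = 0.131287
Scale to base peak (0.381630) = 100: 31.0 : 96.6 : 100.0 : 34.4

31.0 : 96.6 : 100.0 : 34.4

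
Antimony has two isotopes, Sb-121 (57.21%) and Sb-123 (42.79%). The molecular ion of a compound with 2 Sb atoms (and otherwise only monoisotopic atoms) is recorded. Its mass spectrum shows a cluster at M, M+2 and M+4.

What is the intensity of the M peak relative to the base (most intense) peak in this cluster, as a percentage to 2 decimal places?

Binomial terms of (0.5721 + 0.4279)^2: M 0.3273, M+2 0.4896, M+4 0.1831 → M+2 is the base peak.
P(M+2) = C(2,1) × 0.5721^1 × 0.4279^1 = 2 × 0.5721 × 0.4279 = 0.489603 (base)
P(M) = C(2,0) × 0.5721^2 × 0.4279^0 = 1 × 0.32729841 × 1.0000 = 0.327298
Relative intensity = 0.327298 / 0.489603 × 100 = 66.85

66.85%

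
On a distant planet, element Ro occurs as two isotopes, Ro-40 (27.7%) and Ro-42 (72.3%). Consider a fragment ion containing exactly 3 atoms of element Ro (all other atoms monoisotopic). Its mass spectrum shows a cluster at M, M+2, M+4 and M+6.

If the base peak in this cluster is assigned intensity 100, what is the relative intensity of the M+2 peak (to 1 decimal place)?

38.3

Binomial terms of (0.277 + 0.723)^3: M 0.0213, M+2 0.1664, M+4 0.4344, M+6 0.3779 → M+4 is the base peak.
P(M+4) = C(3,2) × 0.277^1 × 0.723^2 = 3 × 0.2770 × 0.522729 = 0.434388 (base)
P(M+2) = C(3,1) × 0.277^2 × 0.723^1 = 3 × 0.076729 × 0.7230 = 0.166425
Relative intensity = 0.166425 / 0.434388 × 100 = 38.3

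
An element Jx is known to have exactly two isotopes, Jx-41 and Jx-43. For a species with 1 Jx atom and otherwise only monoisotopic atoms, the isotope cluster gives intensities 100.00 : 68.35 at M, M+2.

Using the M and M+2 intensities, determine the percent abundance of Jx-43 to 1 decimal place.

Write p for the Jx-41 fraction. I(M+2)/I(M) = [C(1,1)·p^0·(1−p)] / p^1 = 1·(1−p)/p = 68.35/100.00 = 0.6835
(1−p)/p = 0.6835/1 = 0.6835  ⇒  p = 1/(1 + 0.6835) = 0.5940
Jx-41: 59.4%, Jx-43: 40.6%.

40.6%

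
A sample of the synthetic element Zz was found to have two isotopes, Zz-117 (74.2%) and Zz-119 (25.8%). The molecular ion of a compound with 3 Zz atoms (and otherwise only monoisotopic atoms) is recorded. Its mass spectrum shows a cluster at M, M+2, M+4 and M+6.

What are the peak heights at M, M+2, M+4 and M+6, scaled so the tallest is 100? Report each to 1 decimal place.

95.9 : 100.0 : 34.8 : 4.0

Each Zz atom is independently Zz-117 (p = 0.742) or Zz-119 (q = 0.258); the cluster is the binomial expansion (p + q)^3.
P(M) = 0.742^3 = 0.408518
P(M+2) = 3 × 0.742^2 × 0.258^1 = 0.426137
P(M+4) = 3 × 0.742^1 × 0.258^2 = 0.148171
P(M+6) = 0.258^3 = 0.017174
The M+2 peak is largest (0.426137); scaling to 100 gives 95.9 : 100.0 : 34.8 : 4.0.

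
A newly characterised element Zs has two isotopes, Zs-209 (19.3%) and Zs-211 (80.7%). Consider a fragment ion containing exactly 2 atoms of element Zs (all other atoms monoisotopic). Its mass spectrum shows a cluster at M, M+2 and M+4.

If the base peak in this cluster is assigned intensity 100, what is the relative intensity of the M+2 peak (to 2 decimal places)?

47.83

Term probabilities: M 0.0372, M+2 0.3115, M+4 0.6512. Base peak = M+4.
P(M+4) = C(2,2) × 0.193^0 × 0.807^2 = 1 × 1.0000 × 0.651249 = 0.651249 (base)
P(M+2) = C(2,1) × 0.193^1 × 0.807^1 = 2 × 0.1930 × 0.8070 = 0.311502
Relative intensity = 0.311502 / 0.651249 × 100 = 47.83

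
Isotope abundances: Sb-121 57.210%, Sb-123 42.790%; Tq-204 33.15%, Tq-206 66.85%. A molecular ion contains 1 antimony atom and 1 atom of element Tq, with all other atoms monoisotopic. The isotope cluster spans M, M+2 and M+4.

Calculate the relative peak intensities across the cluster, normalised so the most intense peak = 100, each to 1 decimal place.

36.2 : 100.0 : 54.6

Antimony pattern (n=1): 0.5721 : 0.4279
Element Tq pattern (n=1): 0.3315 : 0.6685
Convolve the two distributions (both contribute in 2-u steps):
  M: 0.5721×0.3315 = 0.189651
  M+2: 0.5721×0.6685 + 0.4279×0.3315 = 0.524298
  M+4: 0.4279×0.6685 = 0.286051
Scale to base peak (0.524298) = 100: 36.2 : 100.0 : 54.6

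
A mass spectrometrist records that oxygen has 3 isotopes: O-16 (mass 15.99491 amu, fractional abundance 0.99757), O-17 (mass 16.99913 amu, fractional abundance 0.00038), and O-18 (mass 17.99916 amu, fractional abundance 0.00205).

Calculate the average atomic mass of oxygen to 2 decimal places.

Average mass = Σ (abundance × isotope mass) = 0.99757 × 15.99491 + 0.00038 × 16.99913 + 0.00205 × 17.99916
= 15.956042 + 0.006460 + 0.036898 = 15.999400 amu

16.00 amu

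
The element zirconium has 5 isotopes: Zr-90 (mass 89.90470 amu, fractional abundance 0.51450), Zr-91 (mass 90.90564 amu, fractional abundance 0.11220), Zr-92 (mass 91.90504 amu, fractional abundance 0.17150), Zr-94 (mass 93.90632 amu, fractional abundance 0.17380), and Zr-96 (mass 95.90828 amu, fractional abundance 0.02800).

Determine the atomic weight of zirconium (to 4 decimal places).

Average mass = Σ (abundance × isotope mass) = 0.51450 × 89.90470 + 0.11220 × 90.90564 + 0.17150 × 91.90504 + 0.17380 × 93.90632 + 0.02800 × 95.90828
= 46.255968 + 10.199613 + 15.761714 + 16.320918 + 2.685432 = 91.223645 amu

91.2236 amu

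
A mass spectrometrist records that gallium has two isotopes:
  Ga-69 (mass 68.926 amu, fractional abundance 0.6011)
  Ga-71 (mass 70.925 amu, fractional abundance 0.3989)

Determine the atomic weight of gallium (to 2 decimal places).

Average mass = Σ (abundance × isotope mass) = 0.6011 × 68.926 + 0.3989 × 70.925
= 41.4314 + 28.2920 = 69.7234 amu

69.72 amu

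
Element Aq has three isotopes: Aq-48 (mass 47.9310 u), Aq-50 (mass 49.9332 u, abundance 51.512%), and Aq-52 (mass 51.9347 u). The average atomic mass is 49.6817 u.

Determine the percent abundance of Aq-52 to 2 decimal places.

17.97%

Let x and y be the fractions of Aq-48 and Aq-52. Then x + y = 1 − 0.51512 = 0.48488 and 47.9310x + 51.9347y = 49.6817 − 0.51512×49.9332 = 23.960110016.
Substituting: 47.9310x + 51.9347(0.48488 − x) = 23.960110016
(47.9310 − 51.9347)x = -1.22198732  ⇒  x = 0.30521, y = 0.17967
Aq-48: 30.52%, Aq-52: 17.97%.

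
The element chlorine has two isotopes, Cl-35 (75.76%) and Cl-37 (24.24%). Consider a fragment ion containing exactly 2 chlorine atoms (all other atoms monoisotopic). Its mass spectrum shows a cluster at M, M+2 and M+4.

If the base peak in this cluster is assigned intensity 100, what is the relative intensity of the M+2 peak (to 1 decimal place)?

64.0

Term probabilities: M 0.5740, M+2 0.3673, M+4 0.0588. Base peak = M.
P(M) = C(2,0) × 0.7576^2 × 0.2424^0 = 1 × 0.57395776 × 1.0000 = 0.573958 (base)
P(M+2) = C(2,1) × 0.7576^1 × 0.2424^1 = 2 × 0.7576 × 0.2424 = 0.367284
Relative intensity = 0.367284 / 0.573958 × 100 = 64.0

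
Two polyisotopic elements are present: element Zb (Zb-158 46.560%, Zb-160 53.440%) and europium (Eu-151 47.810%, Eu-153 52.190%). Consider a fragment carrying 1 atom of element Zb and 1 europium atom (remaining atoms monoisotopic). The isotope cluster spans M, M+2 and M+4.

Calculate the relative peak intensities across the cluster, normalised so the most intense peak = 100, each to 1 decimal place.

Element Zb pattern (n=1): 0.4656 : 0.5344
Europium pattern (n=1): 0.4781 : 0.5219
Convolve the two distributions (both contribute in 2-u steps):
  M: 0.4656×0.4781 = 0.222603
  M+2: 0.4656×0.5219 + 0.5344×0.4781 = 0.498493
  M+4: 0.5344×0.5219 = 0.278903
Scale to base peak (0.498493) = 100: 44.7 : 100.0 : 55.9

44.7 : 100.0 : 55.9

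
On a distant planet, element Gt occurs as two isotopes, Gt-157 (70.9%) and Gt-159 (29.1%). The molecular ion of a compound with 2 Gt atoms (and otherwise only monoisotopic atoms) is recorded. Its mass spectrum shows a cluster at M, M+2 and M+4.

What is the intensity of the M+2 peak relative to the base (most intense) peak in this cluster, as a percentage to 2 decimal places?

82.09%

Term probabilities: M 0.5027, M+2 0.4126, M+4 0.0847. Base peak = M.
P(M) = C(2,0) × 0.709^2 × 0.291^0 = 1 × 0.502681 × 1.0000 = 0.502681 (base)
P(M+2) = C(2,1) × 0.709^1 × 0.291^1 = 2 × 0.7090 × 0.2910 = 0.412638
Relative intensity = 0.412638 / 0.502681 × 100 = 82.09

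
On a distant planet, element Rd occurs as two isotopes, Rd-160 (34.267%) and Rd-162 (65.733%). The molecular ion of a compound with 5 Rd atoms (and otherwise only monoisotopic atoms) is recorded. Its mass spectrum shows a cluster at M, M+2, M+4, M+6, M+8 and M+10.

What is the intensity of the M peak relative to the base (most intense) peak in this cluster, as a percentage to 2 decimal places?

1.42%

Term probabilities: M 0.0047, M+2 0.0453, M+4 0.1739, M+6 0.3335, M+8 0.3199, M+10 0.1227. Base peak = M+6.
P(M+6) = C(5,3) × 0.34267^2 × 0.65733^3 = 10 × 0.11742273 × 0.28402094 = 0.333505 (base)
P(M) = C(5,0) × 0.34267^5 × 0.65733^0 = 1 × 0.00472477 × 1.0000 = 0.004725
Relative intensity = 0.004725 / 0.333505 × 100 = 1.42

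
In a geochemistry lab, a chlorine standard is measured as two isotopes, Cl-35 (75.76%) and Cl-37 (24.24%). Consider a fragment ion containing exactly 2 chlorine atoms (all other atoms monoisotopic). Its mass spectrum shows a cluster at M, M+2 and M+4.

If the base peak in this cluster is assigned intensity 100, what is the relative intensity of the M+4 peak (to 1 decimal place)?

10.2

Term probabilities: M 0.5740, M+2 0.3673, M+4 0.0588. Base peak = M.
P(M) = C(2,0) × 0.7576^2 × 0.2424^0 = 1 × 0.57395776 × 1.0000 = 0.573958 (base)
P(M+4) = C(2,2) × 0.7576^0 × 0.2424^2 = 1 × 1.0000 × 0.05875776 = 0.058758
Relative intensity = 0.058758 / 0.573958 × 100 = 10.2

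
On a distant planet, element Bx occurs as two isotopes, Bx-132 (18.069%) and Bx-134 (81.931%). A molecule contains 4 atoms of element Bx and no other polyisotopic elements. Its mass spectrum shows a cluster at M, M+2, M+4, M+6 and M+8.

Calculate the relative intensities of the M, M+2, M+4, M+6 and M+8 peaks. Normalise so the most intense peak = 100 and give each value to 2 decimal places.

Expanding (0.18069 + 0.81931)^4:
P(M) = 0.18069^4 = 0.001066
P(M+2) = 4 × 0.18069^3 × 0.81931^1 = 0.019334
P(M+4) = 6 × 0.18069^2 × 0.81931^2 = 0.131497
P(M+6) = 4 × 0.18069^1 × 0.81931^3 = 0.397502
P(M+8) = 0.81931^4 = 0.450602
The M+8 peak is largest (0.450602); scaling to 100 gives 0.24 : 4.29 : 29.18 : 88.22 : 100.00.

0.24 : 4.29 : 29.18 : 88.22 : 100.00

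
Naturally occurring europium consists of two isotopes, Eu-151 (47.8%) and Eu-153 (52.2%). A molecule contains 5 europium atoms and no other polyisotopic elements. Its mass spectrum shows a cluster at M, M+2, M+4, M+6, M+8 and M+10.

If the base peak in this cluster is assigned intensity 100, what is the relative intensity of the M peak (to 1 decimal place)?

Term probabilities: M 0.0250, M+2 0.1363, M+4 0.2976, M+6 0.3250, M+8 0.1775, M+10 0.0388. Base peak = M+6.
P(M+6) = C(5,3) × 0.478^2 × 0.522^3 = 10 × 0.228484 × 0.14223665 = 0.324988 (base)
P(M) = C(5,0) × 0.478^5 × 0.522^0 = 1 × 0.02495396 × 1.0000 = 0.024954
Relative intensity = 0.024954 / 0.324988 × 100 = 7.7

7.7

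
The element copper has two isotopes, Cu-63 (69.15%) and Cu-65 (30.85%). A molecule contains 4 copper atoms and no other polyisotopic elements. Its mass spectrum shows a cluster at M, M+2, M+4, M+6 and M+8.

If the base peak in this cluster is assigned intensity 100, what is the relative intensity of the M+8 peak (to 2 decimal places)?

2.22

Term probabilities: M 0.2286, M+2 0.4080, M+4 0.2731, M+6 0.0812, M+8 0.0091. Base peak = M+2.
P(M+2) = C(4,1) × 0.6915^3 × 0.3085^1 = 4 × 0.33065611 × 0.3085 = 0.408030 (base)
P(M+8) = C(4,4) × 0.6915^0 × 0.3085^4 = 1 × 1.0000 × 0.00905776 = 0.009058
Relative intensity = 0.009058 / 0.408030 × 100 = 2.22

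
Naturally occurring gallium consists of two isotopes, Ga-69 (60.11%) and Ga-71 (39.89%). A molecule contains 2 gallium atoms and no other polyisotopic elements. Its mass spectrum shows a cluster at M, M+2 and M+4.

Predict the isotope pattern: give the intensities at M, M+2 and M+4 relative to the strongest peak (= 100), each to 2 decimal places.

75.34 : 100.00 : 33.18

Each Ga atom is independently Ga-69 (p = 0.6011) or Ga-71 (q = 0.3989); the cluster is the binomial expansion (p + q)^2.
P(M) = 0.6011^2 = 0.361321
P(M+2) = 2 × 0.6011^1 × 0.3989^1 = 0.479558
P(M+4) = 0.3989^2 = 0.159121
The M+2 peak is largest (0.479558); scaling to 100 gives 75.34 : 100.00 : 33.18.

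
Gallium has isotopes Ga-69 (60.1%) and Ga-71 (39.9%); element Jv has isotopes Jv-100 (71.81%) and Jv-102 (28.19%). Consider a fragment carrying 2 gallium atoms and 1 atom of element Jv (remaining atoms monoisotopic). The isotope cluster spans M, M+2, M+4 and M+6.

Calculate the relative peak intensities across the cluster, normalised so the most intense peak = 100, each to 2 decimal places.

58.13 : 100.00 : 55.92 : 10.06

Gallium pattern (n=2): 0.361201 : 0.479598 : 0.159201
Element Jv pattern (n=1): 0.7181 : 0.2819
Convolve the two distributions (both contribute in 2-u steps):
  M: 0.361201×0.7181 = 0.259378
  M+2: 0.361201×0.2819 + 0.479598×0.7181 = 0.446222
  M+4: 0.479598×0.2819 + 0.159201×0.7181 = 0.249521
  M+6: 0.159201×0.2819 = 0.044879
Scale to base peak (0.446222) = 100: 58.13 : 100.00 : 55.92 : 10.06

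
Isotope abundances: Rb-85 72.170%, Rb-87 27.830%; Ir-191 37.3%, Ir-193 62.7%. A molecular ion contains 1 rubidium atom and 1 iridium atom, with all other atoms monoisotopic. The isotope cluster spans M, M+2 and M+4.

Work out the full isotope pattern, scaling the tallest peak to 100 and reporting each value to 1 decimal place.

48.4 : 100.0 : 31.4

Rubidium pattern (n=1): 0.7217 : 0.2783
Iridium pattern (n=1): 0.3730 : 0.6270
Convolve the two distributions (both contribute in 2-u steps):
  M: 0.7217×0.3730 = 0.269194
  M+2: 0.7217×0.6270 + 0.2783×0.3730 = 0.556312
  M+4: 0.2783×0.6270 = 0.174494
Scale to base peak (0.556312) = 100: 48.4 : 100.0 : 31.4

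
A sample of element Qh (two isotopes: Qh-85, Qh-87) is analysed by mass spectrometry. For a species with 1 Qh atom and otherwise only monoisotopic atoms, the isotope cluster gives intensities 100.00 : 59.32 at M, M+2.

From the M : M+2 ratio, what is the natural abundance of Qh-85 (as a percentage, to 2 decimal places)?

62.77%

If p is the fraction of Qh that is Qh-85, then I(M+2)/I(M) = [C(1,1)·p^0·(1−p)] / p^1 = 1·(1−p)/p = 59.32/100.00 = 0.5932
(1−p)/p = 0.5932/1 = 0.5932  ⇒  p = 1/(1 + 0.5932) = 0.6277
Qh-85: 62.77%, Qh-87: 37.23%.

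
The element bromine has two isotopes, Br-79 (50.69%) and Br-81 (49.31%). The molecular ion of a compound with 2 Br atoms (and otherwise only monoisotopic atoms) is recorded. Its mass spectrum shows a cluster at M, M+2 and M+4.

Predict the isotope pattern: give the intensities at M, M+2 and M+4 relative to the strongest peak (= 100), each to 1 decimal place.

51.4 : 100.0 : 48.6

Expanding (0.5069 + 0.4931)^2:
P(M) = 0.5069^2 = 0.256948
P(M+2) = 2 × 0.5069^1 × 0.4931^1 = 0.499905
P(M+4) = 0.4931^2 = 0.243148
The M+2 peak is largest (0.499905); scaling to 100 gives 51.4 : 100.0 : 48.6.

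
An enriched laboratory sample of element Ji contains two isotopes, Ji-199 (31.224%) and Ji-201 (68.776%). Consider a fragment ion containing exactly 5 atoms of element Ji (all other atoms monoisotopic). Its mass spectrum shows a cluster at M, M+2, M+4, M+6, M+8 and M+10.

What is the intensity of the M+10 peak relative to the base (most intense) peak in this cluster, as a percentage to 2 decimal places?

44.05%

(0.31224 + 0.68776)^5 gives M 0.0030, M+2 0.0327, M+4 0.1440, M+6 0.3172, M+8 0.3493, M+10 0.1539; the largest is M+8.
P(M+8) = C(5,4) × 0.31224^1 × 0.68776^4 = 5 × 0.31224 × 0.22374207 = 0.349306 (base)
P(M+10) = C(5,5) × 0.31224^0 × 0.68776^5 = 1 × 1.0000 × 0.15388085 = 0.153881
Relative intensity = 0.153881 / 0.349306 × 100 = 44.05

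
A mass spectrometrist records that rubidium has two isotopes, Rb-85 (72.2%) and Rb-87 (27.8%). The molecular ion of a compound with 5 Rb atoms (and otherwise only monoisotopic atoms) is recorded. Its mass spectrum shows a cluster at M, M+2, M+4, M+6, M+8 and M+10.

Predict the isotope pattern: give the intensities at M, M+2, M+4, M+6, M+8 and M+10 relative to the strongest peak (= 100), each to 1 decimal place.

Expanding (0.722 + 0.278)^5:
P(M) = 0.722^5 = 0.196194
P(M+2) = 5 × 0.722^4 × 0.278^1 = 0.377714
P(M+4) = 10 × 0.722^3 × 0.278^2 = 0.290872
P(M+6) = 10 × 0.722^2 × 0.278^3 = 0.111998
P(M+8) = 5 × 0.722^1 × 0.278^4 = 0.021562
P(M+10) = 0.278^5 = 0.001660
The M+2 peak is largest (0.377714); scaling to 100 gives 51.9 : 100.0 : 77.0 : 29.7 : 5.7 : 0.4.

51.9 : 100.0 : 77.0 : 29.7 : 5.7 : 0.4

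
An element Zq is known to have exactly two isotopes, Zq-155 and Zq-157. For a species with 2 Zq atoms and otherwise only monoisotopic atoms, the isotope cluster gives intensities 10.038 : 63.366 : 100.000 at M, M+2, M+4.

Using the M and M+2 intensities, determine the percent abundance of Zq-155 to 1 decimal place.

Write p for the Zq-155 fraction. I(M+2)/I(M) = [C(2,1)·p^1·(1−p)] / p^2 = 2·(1−p)/p = 63.366/10.038 = 6.3126
(1−p)/p = 6.3126/2 = 3.1563  ⇒  p = 1/(1 + 3.1563) = 0.2406
Zq-155: 24.1%, Zq-157: 75.9%.

24.1%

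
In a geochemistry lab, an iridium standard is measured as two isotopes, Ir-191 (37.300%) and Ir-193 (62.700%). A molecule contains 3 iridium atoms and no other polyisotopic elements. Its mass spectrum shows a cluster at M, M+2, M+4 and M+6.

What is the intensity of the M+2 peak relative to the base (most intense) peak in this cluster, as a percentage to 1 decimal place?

59.5%

(0.37300 + 0.62700)^3 gives M 0.0519, M+2 0.2617, M+4 0.4399, M+6 0.2465; the largest is M+4.
P(M+4) = C(3,2) × 0.37300^1 × 0.62700^2 = 3 × 0.3730 × 0.393129 = 0.439911 (base)
P(M+2) = C(3,1) × 0.37300^2 × 0.62700^1 = 3 × 0.139129 × 0.6270 = 0.261702
Relative intensity = 0.261702 / 0.439911 × 100 = 59.5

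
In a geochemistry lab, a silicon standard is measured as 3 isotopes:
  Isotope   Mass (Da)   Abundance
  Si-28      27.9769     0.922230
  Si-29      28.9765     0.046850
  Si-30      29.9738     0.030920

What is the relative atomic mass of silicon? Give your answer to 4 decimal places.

The abundance-weighted mean is 0.922230 × 27.9769 + 0.046850 × 28.9765 + 0.030920 × 29.9738
= 25.80114 + 1.35755 + 0.92679 = 28.08548 Da

28.0855 Da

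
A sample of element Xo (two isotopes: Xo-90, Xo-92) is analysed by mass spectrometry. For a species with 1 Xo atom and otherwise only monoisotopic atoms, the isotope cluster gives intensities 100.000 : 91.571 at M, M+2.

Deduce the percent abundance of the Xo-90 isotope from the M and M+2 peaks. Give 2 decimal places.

52.20%

If p is the fraction of Xo that is Xo-90, then I(M+2)/I(M) = [C(1,1)·p^0·(1−p)] / p^1 = 1·(1−p)/p = 91.571/100.000 = 0.9157
(1−p)/p = 0.9157/1 = 0.9157  ⇒  p = 1/(1 + 0.9157) = 0.5220
Xo-90: 52.20%, Xo-92: 47.80%.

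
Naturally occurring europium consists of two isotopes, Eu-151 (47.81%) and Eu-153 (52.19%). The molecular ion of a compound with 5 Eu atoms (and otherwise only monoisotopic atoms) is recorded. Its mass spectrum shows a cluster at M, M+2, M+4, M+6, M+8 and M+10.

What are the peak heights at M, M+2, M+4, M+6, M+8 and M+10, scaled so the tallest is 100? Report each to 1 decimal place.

The 5 Eu atoms are independent, so intensities follow the terms of (0.4781 + 0.5219)^5.
P(M) = 0.4781^5 = 0.024980
P(M+2) = 5 × 0.4781^4 × 0.5219^1 = 0.136343
P(M+4) = 10 × 0.4781^3 × 0.5219^2 = 0.297667
P(M+6) = 10 × 0.4781^2 × 0.5219^3 = 0.324937
P(M+8) = 5 × 0.4781^1 × 0.5219^4 = 0.177353
P(M+10) = 0.5219^5 = 0.038720
The M+6 peak is largest (0.324937); scaling to 100 gives 7.7 : 42.0 : 91.6 : 100.0 : 54.6 : 11.9.

7.7 : 42.0 : 91.6 : 100.0 : 54.6 : 11.9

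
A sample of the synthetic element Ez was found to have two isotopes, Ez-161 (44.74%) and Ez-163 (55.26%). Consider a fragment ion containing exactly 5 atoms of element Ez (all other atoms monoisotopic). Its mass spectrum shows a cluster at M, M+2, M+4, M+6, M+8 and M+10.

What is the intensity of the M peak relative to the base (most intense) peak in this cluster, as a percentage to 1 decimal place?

5.3%

Term probabilities: M 0.0179, M+2 0.1107, M+4 0.2735, M+6 0.3378, M+8 0.2086, M+10 0.0515. Base peak = M+6.
P(M+6) = C(5,3) × 0.4474^2 × 0.5526^3 = 10 × 0.20016676 × 0.16874567 = 0.337773 (base)
P(M) = C(5,0) × 0.4474^5 × 0.5526^0 = 1 × 0.01792586 × 1.0000 = 0.017926
Relative intensity = 0.017926 / 0.337773 × 100 = 5.3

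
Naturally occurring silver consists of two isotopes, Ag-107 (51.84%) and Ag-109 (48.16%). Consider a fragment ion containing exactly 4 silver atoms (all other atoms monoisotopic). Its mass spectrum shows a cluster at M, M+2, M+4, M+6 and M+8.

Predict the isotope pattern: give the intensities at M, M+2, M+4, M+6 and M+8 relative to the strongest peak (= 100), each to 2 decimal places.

19.31 : 71.76 : 100.00 : 61.93 : 14.38

Expanding (0.5184 + 0.4816)^4:
P(M) = 0.5184^4 = 0.072220
P(M+2) = 4 × 0.5184^3 × 0.4816^1 = 0.268375
P(M+4) = 6 × 0.5184^2 × 0.4816^2 = 0.373985
P(M+6) = 4 × 0.5184^1 × 0.4816^3 = 0.231624
P(M+8) = 0.4816^4 = 0.053795
The M+4 peak is largest (0.373985); scaling to 100 gives 19.31 : 71.76 : 100.00 : 61.93 : 14.38.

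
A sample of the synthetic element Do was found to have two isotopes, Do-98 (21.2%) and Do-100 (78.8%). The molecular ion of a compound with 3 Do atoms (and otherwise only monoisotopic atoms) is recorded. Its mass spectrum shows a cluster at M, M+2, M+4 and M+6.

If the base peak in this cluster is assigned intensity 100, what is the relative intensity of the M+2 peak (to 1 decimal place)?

Binomial terms of (0.212 + 0.788)^3: M 0.0095, M+2 0.1062, M+4 0.3949, M+6 0.4893 → M+6 is the base peak.
P(M+6) = C(3,3) × 0.212^0 × 0.788^3 = 1 × 1.0000 × 0.48930387 = 0.489304 (base)
P(M+2) = C(3,1) × 0.212^2 × 0.788^1 = 3 × 0.044944 × 0.7880 = 0.106248
Relative intensity = 0.106248 / 0.489304 × 100 = 21.7

21.7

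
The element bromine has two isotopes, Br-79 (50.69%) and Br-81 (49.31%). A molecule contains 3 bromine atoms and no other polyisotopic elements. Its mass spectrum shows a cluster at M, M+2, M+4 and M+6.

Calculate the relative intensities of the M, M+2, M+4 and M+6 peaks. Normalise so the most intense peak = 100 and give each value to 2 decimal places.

Expanding (0.5069 + 0.4931)^3:
P(M) = 0.5069^3 = 0.130247
P(M+2) = 3 × 0.5069^2 × 0.4931^1 = 0.380103
P(M+4) = 3 × 0.5069^1 × 0.4931^2 = 0.369755
P(M+6) = 0.4931^3 = 0.119896
The M+2 peak is largest (0.380103); scaling to 100 gives 34.27 : 100.00 : 97.28 : 31.54.

34.27 : 100.00 : 97.28 : 31.54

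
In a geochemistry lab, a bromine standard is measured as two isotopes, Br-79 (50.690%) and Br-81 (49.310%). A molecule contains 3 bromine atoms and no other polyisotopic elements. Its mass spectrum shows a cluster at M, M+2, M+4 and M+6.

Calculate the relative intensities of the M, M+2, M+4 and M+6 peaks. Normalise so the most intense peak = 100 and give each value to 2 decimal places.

34.27 : 100.00 : 97.28 : 31.54

Each Br atom is independently Br-79 (p = 0.50690) or Br-81 (q = 0.49310); the cluster is the binomial expansion (p + q)^3.
P(M) = 0.50690^3 = 0.130247
P(M+2) = 3 × 0.50690^2 × 0.49310^1 = 0.380103
P(M+4) = 3 × 0.50690^1 × 0.49310^2 = 0.369755
P(M+6) = 0.49310^3 = 0.119896
The M+2 peak is largest (0.380103); scaling to 100 gives 34.27 : 100.00 : 97.28 : 31.54.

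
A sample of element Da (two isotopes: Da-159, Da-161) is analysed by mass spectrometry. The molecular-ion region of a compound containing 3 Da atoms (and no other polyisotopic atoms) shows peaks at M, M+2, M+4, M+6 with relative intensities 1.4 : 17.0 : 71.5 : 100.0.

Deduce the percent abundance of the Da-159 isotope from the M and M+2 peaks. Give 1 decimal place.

19.8%

If p is the fraction of Da that is Da-159, then I(M+2)/I(M) = [C(3,1)·p^2·(1−p)] / p^3 = 3·(1−p)/p = 17.0/1.4 = 12.1429
(1−p)/p = 12.1429/3 = 4.0476  ⇒  p = 1/(1 + 4.0476) = 0.1981
Da-159: 19.8%, Da-161: 80.2%.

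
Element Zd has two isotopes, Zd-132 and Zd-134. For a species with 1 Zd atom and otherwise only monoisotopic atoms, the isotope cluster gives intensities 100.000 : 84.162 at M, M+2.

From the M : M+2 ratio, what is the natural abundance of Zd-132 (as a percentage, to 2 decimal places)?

Let p = fractional abundance of Zd-132. I(M+2)/I(M) = [C(1,1)·p^0·(1−p)] / p^1 = 1·(1−p)/p = 84.162/100.000 = 0.8416
(1−p)/p = 0.8416/1 = 0.8416  ⇒  p = 1/(1 + 0.8416) = 0.5430
Zd-132: 54.30%, Zd-134: 45.70%.

54.30%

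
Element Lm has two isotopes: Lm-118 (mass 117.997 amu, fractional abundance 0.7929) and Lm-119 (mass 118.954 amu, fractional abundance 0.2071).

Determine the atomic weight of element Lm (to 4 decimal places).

Weight each isotope mass by its fractional abundance: 0.7929 × 117.997 + 0.2071 × 118.954
= 93.55982 + 24.63537 = 118.19519 amu

118.1952 amu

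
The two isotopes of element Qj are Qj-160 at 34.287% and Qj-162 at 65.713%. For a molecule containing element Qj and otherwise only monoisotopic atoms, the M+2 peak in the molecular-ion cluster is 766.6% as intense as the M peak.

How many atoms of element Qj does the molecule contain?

4

With n Qj atoms, P(M+2)/P(M) = C(n,1)·p^(n−1)q / p^n = n·q/p = n · 0.65713/0.34287.
n = 7.666 × 0.34287/0.65713 = 4.00 ≈ 4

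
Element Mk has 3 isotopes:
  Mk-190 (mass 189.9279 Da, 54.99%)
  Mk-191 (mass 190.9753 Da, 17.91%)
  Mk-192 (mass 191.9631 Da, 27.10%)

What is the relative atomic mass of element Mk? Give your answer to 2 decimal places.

190.67 Da

The abundance-weighted mean is 0.5499 × 189.9279 + 0.1791 × 190.9753 + 0.2710 × 191.9631
= 104.44135 + 34.20368 + 52.02200 = 190.66703 Da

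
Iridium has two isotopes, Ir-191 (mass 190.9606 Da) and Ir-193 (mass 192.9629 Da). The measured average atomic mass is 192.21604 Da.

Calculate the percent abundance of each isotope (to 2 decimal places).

With x = fraction of Ir-191 (so Ir-193 is 1 − x):
190.9606·x + 192.9629·(1 − x) = 192.21604
(190.9606 − 192.9629)·x = 192.21604 − 192.9629
x = -0.74686 / -2.0023 = 0.37300 → 37.30% Ir-191, 62.70% Ir-193.

Ir-191: 37.30%, Ir-193: 62.70%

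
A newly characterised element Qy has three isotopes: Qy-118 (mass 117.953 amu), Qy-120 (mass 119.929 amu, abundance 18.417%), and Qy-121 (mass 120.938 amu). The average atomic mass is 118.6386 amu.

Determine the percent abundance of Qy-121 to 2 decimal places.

10.78%

Let x and y be the fractions of Qy-118 and Qy-121. Then x + y = 1 − 0.18417 = 0.81583 and 117.953x + 120.938y = 118.6386 − 0.18417×119.929 = 96.55127607.
Substituting: 117.953x + 120.938(0.81583 − x) = 96.55127607
(117.953 − 120.938)x = -2.11357247  ⇒  x = 0.70806, y = 0.10777
Qy-118: 70.81%, Qy-121: 10.78%.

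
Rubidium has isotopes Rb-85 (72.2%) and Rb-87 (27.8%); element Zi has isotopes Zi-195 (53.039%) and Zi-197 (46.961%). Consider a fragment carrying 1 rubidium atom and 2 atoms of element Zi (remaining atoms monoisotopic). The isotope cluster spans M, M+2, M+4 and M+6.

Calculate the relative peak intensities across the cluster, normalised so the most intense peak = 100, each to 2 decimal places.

46.39 : 100.00 : 67.99 : 14.00

Rubidium pattern (n=1): 0.7220 : 0.2780
Element Zi pattern (n=2): 0.28131355 : 0.4981529 : 0.22053355
Convolve the two distributions (both contribute in 2-u steps):
  M: 0.7220×0.28131355 = 0.203108
  M+2: 0.7220×0.4981529 + 0.2780×0.28131355 = 0.437872
  M+4: 0.7220×0.22053355 + 0.2780×0.4981529 = 0.297712
  M+6: 0.2780×0.22053355 = 0.061308
Scale to base peak (0.437872) = 100: 46.39 : 100.00 : 67.99 : 14.00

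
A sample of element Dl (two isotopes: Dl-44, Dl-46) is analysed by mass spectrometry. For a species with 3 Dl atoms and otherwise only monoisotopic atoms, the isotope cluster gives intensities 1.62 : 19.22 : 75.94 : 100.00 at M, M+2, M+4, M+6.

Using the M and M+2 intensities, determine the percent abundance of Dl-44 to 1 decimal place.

20.2%

Let p = fractional abundance of Dl-44. I(M+2)/I(M) = [C(3,1)·p^2·(1−p)] / p^3 = 3·(1−p)/p = 19.22/1.62 = 11.8642
(1−p)/p = 11.8642/3 = 3.9547  ⇒  p = 1/(1 + 3.9547) = 0.2018
Dl-44: 20.2%, Dl-46: 79.8%.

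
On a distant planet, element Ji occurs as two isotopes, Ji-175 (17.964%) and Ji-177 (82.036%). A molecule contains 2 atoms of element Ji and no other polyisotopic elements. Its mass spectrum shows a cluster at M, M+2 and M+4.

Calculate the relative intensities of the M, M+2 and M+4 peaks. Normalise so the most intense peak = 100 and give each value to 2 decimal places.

Each Ji atom is independently Ji-175 (p = 0.17964) or Ji-177 (q = 0.82036); the cluster is the binomial expansion (p + q)^2.
P(M) = 0.17964^2 = 0.032271
P(M+2) = 2 × 0.17964^1 × 0.82036^1 = 0.294739
P(M+4) = 0.82036^2 = 0.672991
The M+4 peak is largest (0.672991); scaling to 100 gives 4.80 : 43.80 : 100.00.

4.80 : 43.80 : 100.00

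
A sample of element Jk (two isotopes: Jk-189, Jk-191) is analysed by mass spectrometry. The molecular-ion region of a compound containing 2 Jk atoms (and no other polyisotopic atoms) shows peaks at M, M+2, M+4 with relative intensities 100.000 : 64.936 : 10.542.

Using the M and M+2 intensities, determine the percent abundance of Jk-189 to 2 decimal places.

If p is the fraction of Jk that is Jk-189, then I(M+2)/I(M) = [C(2,1)·p^1·(1−p)] / p^2 = 2·(1−p)/p = 64.936/100.000 = 0.6494
(1−p)/p = 0.6494/2 = 0.3247  ⇒  p = 1/(1 + 0.3247) = 0.7549
Jk-189: 75.49%, Jk-191: 24.51%.

75.49%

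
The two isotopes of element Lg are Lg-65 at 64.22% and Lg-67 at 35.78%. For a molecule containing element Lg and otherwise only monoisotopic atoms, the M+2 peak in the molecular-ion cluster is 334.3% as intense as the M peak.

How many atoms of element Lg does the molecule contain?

6

For n independent Lg atoms, I(M+2)/I(M) = n · (abundance Lg-67) / (abundance Lg-65) = n · 0.3578/0.6422.
n = 3.343 × 0.6422/0.3578 = 6.00 ≈ 6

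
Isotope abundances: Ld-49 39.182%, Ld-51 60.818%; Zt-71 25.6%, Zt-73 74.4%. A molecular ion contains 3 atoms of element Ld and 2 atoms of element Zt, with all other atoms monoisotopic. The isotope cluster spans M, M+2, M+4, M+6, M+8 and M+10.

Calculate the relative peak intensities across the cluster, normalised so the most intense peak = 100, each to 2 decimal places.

1.18 : 12.30 : 50.23 : 100.00 : 97.30 : 37.12

Element Ld pattern (n=3): 0.06015335 : 0.28010869 : 0.43478257 : 0.22495539
Element Zt pattern (n=2): 0.065536 : 0.380928 : 0.553536
Convolve the two distributions (both contribute in 2-u steps):
  M: 0.06015335×0.065536 = 0.003942
  M+2: 0.06015335×0.380928 + 0.28010869×0.065536 = 0.041271
  M+4: 0.06015335×0.553536 + 0.28010869×0.380928 + 0.43478257×0.065536 = 0.168492
  M+6: 0.28010869×0.553536 + 0.43478257×0.380928 + 0.22495539×0.065536 = 0.335414
  M+8: 0.43478257×0.553536 + 0.22495539×0.380928 = 0.326360
  M+10: 0.22495539×0.553536 = 0.124521
Scale to base peak (0.335414) = 100: 1.18 : 12.30 : 50.23 : 100.00 : 97.30 : 37.12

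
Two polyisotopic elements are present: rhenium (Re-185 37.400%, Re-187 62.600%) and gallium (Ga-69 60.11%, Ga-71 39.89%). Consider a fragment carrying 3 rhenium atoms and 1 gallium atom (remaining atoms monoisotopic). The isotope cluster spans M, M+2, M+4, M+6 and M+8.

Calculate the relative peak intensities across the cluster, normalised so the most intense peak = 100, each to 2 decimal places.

8.52 : 48.44 : 100.00 : 87.47 : 26.51

Rhenium pattern (n=3): 0.05231362 : 0.26268713 : 0.43968487 : 0.24531438
Gallium pattern (n=1): 0.6011 : 0.3989
Convolve the two distributions (both contribute in 2-u steps):
  M: 0.05231362×0.6011 = 0.031446
  M+2: 0.05231362×0.3989 + 0.26268713×0.6011 = 0.178769
  M+4: 0.26268713×0.3989 + 0.43968487×0.6011 = 0.369080
  M+6: 0.43968487×0.3989 + 0.24531438×0.6011 = 0.322849
  M+8: 0.24531438×0.3989 = 0.097856
Scale to base peak (0.369080) = 100: 8.52 : 48.44 : 100.00 : 87.47 : 26.51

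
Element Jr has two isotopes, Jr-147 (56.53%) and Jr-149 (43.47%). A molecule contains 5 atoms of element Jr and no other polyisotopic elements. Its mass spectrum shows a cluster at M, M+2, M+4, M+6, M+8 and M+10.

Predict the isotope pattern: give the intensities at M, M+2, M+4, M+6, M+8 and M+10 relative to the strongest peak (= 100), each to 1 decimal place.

The 5 Jr atoms are independent, so intensities follow the terms of (0.5653 + 0.4347)^5.
P(M) = 0.5653^5 = 0.057729
P(M+2) = 5 × 0.5653^4 × 0.4347^1 = 0.221960
P(M+4) = 10 × 0.5653^3 × 0.4347^2 = 0.341363
P(M+6) = 10 × 0.5653^2 × 0.4347^3 = 0.262499
P(M+8) = 5 × 0.5653^1 × 0.4347^4 = 0.100927
P(M+10) = 0.4347^5 = 0.015522
The M+4 peak is largest (0.341363); scaling to 100 gives 16.9 : 65.0 : 100.0 : 76.9 : 29.6 : 4.5.

16.9 : 65.0 : 100.0 : 76.9 : 29.6 : 4.5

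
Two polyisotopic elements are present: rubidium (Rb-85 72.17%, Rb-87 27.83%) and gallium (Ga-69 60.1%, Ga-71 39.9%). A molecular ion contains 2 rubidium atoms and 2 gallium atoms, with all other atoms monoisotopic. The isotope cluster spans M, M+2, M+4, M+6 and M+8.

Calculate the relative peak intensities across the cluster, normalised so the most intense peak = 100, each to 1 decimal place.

Rubidium pattern (n=2): 0.52085089 : 0.40169822 : 0.07745089
Gallium pattern (n=2): 0.361201 : 0.479598 : 0.159201
Convolve the two distributions (both contribute in 2-u steps):
  M: 0.52085089×0.361201 = 0.188132
  M+2: 0.52085089×0.479598 + 0.40169822×0.361201 = 0.394893
  M+4: 0.52085089×0.159201 + 0.40169822×0.479598 + 0.07745089×0.361201 = 0.303549
  M+6: 0.40169822×0.159201 + 0.07745089×0.479598 = 0.101096
  M+8: 0.07745089×0.159201 = 0.012330
Scale to base peak (0.394893) = 100: 47.6 : 100.0 : 76.9 : 25.6 : 3.1

47.6 : 100.0 : 76.9 : 25.6 : 3.1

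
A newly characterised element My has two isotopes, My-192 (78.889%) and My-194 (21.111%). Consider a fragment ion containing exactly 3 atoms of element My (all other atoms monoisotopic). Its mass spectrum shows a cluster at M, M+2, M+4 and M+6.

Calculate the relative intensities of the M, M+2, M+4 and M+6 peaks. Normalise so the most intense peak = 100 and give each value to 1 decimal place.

100.0 : 80.3 : 21.5 : 1.9

Expanding (0.78889 + 0.21111)^3:
P(M) = 0.78889^3 = 0.490964
P(M+2) = 3 × 0.78889^2 × 0.21111^1 = 0.394151
P(M+4) = 3 × 0.78889^1 × 0.21111^2 = 0.105476
P(M+6) = 0.21111^3 = 0.009409
The M peak is largest (0.490964); scaling to 100 gives 100.0 : 80.3 : 21.5 : 1.9.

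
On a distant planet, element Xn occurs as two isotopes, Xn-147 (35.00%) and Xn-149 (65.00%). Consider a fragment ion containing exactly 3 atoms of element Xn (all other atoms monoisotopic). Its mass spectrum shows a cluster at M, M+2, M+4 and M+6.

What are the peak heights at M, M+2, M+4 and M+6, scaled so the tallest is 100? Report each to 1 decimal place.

9.7 : 53.8 : 100.0 : 61.9

Expanding (0.3500 + 0.6500)^3:
P(M) = 0.3500^3 = 0.042875
P(M+2) = 3 × 0.3500^2 × 0.6500^1 = 0.238875
P(M+4) = 3 × 0.3500^1 × 0.6500^2 = 0.443625
P(M+6) = 0.6500^3 = 0.274625
The M+4 peak is largest (0.443625); scaling to 100 gives 9.7 : 53.8 : 100.0 : 61.9.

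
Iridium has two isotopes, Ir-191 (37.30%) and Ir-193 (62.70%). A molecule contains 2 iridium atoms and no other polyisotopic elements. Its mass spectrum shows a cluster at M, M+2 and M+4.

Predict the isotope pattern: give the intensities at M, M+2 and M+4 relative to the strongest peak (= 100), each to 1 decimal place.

29.7 : 100.0 : 84.0

Expanding (0.3730 + 0.6270)^2:
P(M) = 0.3730^2 = 0.139129
P(M+2) = 2 × 0.3730^1 × 0.6270^1 = 0.467742
P(M+4) = 0.6270^2 = 0.393129
The M+2 peak is largest (0.467742); scaling to 100 gives 29.7 : 100.0 : 84.0.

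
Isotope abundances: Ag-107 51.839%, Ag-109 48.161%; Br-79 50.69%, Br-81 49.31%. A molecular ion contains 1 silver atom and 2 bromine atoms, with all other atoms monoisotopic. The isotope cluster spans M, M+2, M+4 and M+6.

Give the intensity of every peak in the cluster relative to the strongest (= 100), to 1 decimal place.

34.8 : 100.0 : 95.8 : 30.6

Silver pattern (n=1): 0.51839 : 0.48161
Bromine pattern (n=2): 0.25694761 : 0.49990478 : 0.24314761
Convolve the two distributions (both contribute in 2-u steps):
  M: 0.51839×0.25694761 = 0.133199
  M+2: 0.51839×0.49990478 + 0.48161×0.25694761 = 0.382894
  M+4: 0.51839×0.24314761 + 0.48161×0.49990478 = 0.366804
  M+6: 0.48161×0.24314761 = 0.117102
Scale to base peak (0.382894) = 100: 34.8 : 100.0 : 95.8 : 30.6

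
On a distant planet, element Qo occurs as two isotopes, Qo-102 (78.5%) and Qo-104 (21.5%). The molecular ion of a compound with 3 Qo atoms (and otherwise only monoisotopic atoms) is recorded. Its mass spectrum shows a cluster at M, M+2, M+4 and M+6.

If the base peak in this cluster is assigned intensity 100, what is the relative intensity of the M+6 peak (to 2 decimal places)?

2.05

(0.785 + 0.215)^3 gives M 0.4837, M+2 0.3975, M+4 0.1089, M+6 0.0099; the largest is M.
P(M) = C(3,0) × 0.785^3 × 0.215^0 = 1 × 0.48373663 × 1.0000 = 0.483737 (base)
P(M+6) = C(3,3) × 0.785^0 × 0.215^3 = 1 × 1.0000 × 0.00993837 = 0.009938
Relative intensity = 0.009938 / 0.483737 × 100 = 2.05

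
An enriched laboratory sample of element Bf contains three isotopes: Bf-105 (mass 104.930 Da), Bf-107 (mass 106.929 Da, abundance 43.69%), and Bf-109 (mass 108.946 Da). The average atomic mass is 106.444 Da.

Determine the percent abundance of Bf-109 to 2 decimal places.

The remaining 56.31% is split between Bf-105 (fraction x) and Bf-109 (fraction 0.5631 − x).
Substituting: 104.930x + 108.946(0.5631 − x) = 59.7267199
(104.930 − 108.946)x = -1.6207727  ⇒  x = 0.40358, y = 0.15952
Bf-105: 40.36%, Bf-109: 15.95%.

15.95%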